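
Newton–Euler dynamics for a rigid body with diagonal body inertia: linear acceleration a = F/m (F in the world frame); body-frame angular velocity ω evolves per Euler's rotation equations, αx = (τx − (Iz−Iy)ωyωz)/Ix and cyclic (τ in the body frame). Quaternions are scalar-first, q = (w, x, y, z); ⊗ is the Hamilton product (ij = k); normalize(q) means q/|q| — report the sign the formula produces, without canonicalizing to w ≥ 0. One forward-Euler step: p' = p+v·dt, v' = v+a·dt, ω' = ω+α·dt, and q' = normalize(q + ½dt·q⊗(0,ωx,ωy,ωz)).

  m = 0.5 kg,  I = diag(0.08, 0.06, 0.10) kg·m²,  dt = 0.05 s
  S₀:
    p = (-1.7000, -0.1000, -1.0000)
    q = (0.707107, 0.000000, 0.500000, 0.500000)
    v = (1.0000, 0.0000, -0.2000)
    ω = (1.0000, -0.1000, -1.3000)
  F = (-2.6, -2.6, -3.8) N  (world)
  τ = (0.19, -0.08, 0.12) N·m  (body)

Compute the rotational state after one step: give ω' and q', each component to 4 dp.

ω' = (1.1155, -0.1883, -1.2410)
q' = (0.7240, 0.0027, 0.5103, 0.4641)

ω×(Iω) gyroscopic = (0.0052, 0.0260, 0.0020)
angular accel α = (2.3100, -1.7667, 1.1800)
new body rate ω' = (1.1155, -0.1883, -1.2410)
q⊗(0,ω) = (0.7000000, 0.1071070, 0.4292893, -1.4192391)
q + ½dt·q⊗(0,ω), renormalized = (0.7240, 0.0027, 0.5103, 0.4641)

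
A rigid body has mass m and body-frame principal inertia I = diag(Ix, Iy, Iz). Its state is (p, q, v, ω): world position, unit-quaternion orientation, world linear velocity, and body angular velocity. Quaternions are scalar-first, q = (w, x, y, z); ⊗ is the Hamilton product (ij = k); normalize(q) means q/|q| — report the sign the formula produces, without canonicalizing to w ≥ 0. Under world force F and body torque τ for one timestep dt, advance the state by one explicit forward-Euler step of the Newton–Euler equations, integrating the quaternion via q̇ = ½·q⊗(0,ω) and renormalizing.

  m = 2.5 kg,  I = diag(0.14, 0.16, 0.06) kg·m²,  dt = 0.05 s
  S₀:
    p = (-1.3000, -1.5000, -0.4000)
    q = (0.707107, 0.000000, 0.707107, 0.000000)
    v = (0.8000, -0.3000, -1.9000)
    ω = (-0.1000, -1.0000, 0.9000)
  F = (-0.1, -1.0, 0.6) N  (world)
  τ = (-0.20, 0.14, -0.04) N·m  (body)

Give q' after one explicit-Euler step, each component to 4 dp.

q' = (0.7244, 0.0141, 0.6890, 0.0177)

2q̇ = q⊗(0,ω) = (0.7071070, 0.5656856, -0.7071070, 0.7071070)
updated quaternion q' = (0.7244, 0.0141, 0.6890, 0.0177)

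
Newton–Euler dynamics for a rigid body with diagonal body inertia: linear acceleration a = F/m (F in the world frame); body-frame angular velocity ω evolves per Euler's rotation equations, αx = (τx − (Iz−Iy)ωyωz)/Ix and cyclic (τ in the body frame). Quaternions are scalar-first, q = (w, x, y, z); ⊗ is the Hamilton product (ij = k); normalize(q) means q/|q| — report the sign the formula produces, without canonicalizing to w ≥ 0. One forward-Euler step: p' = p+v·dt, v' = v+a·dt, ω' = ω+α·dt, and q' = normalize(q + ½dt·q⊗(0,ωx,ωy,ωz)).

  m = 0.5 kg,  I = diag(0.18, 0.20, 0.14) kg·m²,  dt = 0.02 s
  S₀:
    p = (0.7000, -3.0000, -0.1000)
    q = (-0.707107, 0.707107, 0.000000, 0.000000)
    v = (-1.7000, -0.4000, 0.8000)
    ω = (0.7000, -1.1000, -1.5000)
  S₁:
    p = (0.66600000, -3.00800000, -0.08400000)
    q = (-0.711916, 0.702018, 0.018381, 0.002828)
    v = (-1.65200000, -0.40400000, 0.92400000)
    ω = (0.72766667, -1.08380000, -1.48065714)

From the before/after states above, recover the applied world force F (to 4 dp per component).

Δv = v₁−v₀ = (0.04800000, -0.00400000, 0.12400000)
F = m·Δv/dt = (1.2000, -0.1000, 3.1000)

F = (1.2000, -0.1000, 3.1000)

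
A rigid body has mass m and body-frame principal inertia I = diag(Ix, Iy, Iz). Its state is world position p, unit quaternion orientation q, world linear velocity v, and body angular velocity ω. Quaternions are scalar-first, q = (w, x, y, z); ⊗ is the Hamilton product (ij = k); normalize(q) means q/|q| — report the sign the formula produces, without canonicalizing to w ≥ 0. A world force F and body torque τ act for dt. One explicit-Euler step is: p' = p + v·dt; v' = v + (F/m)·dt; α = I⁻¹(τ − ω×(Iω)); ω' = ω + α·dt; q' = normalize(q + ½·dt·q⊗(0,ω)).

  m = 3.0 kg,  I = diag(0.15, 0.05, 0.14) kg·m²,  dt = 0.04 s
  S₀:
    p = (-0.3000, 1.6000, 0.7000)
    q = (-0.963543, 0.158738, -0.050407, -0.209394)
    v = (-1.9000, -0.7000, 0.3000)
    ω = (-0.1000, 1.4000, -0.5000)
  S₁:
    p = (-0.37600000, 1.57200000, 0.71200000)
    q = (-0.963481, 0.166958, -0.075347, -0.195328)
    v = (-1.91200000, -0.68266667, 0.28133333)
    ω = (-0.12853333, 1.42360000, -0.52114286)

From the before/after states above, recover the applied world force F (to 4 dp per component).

velocity change Δv = (-0.01200000, 0.01733333, -0.01866667)
F = m·Δv/dt = (-0.9000, 1.3000, -1.4000)

F = (-0.9000, 1.3000, -1.4000)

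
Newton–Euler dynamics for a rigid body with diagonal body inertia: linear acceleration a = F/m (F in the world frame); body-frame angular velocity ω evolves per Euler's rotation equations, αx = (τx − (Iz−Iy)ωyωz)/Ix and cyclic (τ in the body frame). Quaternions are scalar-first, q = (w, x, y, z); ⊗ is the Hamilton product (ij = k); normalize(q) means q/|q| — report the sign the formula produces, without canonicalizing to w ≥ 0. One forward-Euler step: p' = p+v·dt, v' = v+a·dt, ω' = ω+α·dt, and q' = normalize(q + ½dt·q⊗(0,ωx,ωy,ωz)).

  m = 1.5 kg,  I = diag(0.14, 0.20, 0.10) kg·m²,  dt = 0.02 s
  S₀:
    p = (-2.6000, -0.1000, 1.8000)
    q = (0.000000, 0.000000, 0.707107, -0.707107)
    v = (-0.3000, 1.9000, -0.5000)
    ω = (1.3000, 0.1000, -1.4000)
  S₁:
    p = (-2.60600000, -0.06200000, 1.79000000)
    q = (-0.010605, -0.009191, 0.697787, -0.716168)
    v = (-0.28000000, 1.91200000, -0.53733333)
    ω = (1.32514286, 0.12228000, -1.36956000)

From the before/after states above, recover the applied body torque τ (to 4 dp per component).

ω₁ − ω₀ = (0.02514286, 0.02228000, 0.03044000)
precession coupling = (0.0140, -0.0728, 0.0078)
I·α + gyro = (0.1900, 0.1500, 0.1600)

τ = (0.1900, 0.1500, 0.1600)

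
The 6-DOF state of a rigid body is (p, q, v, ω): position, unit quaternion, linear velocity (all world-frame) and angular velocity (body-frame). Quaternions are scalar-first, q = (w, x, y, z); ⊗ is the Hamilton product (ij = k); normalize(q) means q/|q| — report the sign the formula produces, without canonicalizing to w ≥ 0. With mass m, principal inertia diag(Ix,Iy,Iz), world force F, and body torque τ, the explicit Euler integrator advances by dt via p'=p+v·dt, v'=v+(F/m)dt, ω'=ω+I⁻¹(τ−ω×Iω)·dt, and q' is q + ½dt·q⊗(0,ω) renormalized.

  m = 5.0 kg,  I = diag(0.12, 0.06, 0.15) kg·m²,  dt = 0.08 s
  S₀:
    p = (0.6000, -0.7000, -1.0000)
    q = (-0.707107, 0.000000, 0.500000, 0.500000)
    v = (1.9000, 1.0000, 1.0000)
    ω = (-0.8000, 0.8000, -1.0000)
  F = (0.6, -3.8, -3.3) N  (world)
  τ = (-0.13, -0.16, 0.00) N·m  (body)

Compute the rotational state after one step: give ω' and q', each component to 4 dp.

ω' = (-0.8387, 0.6187, -1.0205)
q' = (-0.7018, -0.0133, 0.4605, 0.5433)

precession coupling ω×(Iω) = (-0.0720, -0.0240, 0.0384)
α = I⁻¹(τ − ω×Iω) = (-0.4833, -2.2667, -0.2560)
ω' = ω + α·dt = (-0.8387, 0.6187, -1.0205)
2q̇ = q⊗(0,ω) = (0.1000000, -0.3343144, -0.9656856, 1.1071070)
q' = normalize(q + ½dt·q⊗(0,ω)) = (-0.7018, -0.0133, 0.4605, 0.5433)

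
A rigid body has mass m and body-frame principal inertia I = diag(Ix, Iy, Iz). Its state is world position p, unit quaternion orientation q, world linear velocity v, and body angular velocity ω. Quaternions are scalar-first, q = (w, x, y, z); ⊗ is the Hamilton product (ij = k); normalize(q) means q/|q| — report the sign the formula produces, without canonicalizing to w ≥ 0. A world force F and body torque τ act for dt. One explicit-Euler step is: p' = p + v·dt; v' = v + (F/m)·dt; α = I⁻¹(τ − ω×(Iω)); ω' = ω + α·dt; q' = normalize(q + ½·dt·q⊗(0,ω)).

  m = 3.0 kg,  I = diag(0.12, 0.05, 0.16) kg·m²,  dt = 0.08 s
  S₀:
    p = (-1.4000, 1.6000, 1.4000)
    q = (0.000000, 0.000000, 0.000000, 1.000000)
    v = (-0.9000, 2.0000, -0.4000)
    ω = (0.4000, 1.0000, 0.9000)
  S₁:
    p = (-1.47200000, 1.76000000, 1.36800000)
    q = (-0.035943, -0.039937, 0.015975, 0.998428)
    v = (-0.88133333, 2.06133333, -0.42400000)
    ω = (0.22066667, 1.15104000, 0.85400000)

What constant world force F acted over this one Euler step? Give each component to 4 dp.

v₁ − v₀ = (0.01866667, 0.06133333, -0.02400000)
applied force F = (0.7000, 2.3000, -0.9000)

F = (0.7000, 2.3000, -0.9000)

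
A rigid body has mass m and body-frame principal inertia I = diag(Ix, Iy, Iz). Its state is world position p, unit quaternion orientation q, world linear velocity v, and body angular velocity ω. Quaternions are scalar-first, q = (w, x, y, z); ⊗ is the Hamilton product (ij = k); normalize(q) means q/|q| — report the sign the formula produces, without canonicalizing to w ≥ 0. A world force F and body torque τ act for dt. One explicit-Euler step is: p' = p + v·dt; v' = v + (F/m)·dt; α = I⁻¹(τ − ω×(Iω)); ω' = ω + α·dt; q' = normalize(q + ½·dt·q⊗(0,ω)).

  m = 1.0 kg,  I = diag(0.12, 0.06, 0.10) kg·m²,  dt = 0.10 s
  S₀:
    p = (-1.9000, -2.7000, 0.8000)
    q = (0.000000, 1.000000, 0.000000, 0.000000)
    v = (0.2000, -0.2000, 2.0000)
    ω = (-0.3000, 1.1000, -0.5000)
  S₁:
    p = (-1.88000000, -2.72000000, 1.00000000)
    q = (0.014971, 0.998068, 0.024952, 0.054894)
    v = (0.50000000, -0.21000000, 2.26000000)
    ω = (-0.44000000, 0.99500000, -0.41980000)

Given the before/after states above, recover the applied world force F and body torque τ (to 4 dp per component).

ω₁ − ω₀ = (-0.14000000, -0.10500000, 0.08020000)
τ = I·(Δω/dt) + ω₀×(Iω₀) = (-0.1900, -0.0600, 0.1000)
Δv = v₁−v₀ = (0.30000000, -0.01000000, 0.26000000)
applied force F = (3.0000, -0.1000, 2.6000)

F = (3.0000, -0.1000, 2.6000)
τ = (-0.1900, -0.0600, 0.1000)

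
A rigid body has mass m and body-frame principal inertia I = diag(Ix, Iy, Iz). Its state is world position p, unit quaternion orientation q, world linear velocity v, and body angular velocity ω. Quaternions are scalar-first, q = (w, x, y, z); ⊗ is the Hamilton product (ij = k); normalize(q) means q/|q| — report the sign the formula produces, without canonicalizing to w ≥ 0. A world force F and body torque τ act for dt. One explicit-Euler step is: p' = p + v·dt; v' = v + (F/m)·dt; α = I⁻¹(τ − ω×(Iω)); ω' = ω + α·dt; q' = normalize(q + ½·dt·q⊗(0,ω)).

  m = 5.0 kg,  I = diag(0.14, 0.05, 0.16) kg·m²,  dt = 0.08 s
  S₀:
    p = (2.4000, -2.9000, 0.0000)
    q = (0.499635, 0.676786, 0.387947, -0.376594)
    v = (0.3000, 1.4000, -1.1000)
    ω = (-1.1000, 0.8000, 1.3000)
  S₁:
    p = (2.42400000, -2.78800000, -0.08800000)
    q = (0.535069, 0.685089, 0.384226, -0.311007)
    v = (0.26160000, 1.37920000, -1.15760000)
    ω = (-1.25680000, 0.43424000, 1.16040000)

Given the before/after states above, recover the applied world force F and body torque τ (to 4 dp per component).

Δv = v₁−v₀ = (-0.03840000, -0.02080000, -0.05760000)
applied force F = (-2.4000, -1.3000, -3.6000)
ω₁ − ω₀ = (-0.15680000, -0.36576000, -0.13960000)
I·α + gyro = (-0.1600, -0.2000, -0.2000)

F = (-2.4000, -1.3000, -3.6000)
τ = (-0.1600, -0.2000, -0.2000)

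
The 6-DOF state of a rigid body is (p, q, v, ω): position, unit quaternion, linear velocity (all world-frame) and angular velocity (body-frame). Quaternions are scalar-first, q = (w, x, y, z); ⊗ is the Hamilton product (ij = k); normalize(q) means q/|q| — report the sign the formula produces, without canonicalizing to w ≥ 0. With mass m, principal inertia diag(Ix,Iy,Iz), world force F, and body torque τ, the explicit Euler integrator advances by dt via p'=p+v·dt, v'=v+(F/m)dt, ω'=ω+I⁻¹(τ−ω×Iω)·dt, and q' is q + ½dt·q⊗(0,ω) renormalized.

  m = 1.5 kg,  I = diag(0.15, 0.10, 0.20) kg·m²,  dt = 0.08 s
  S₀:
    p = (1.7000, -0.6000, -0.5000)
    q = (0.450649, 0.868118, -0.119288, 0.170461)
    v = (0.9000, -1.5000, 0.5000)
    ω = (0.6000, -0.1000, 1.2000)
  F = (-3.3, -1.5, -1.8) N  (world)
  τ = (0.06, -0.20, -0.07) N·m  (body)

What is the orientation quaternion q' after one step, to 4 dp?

q' = (0.4205, 0.8726, -0.1584, 0.1912)

Hamilton product q⊗(0,ω) = (-0.7373528, 0.1442899, -0.9845299, 0.5255398)
updated quaternion q' = (0.4205, 0.8726, -0.1584, 0.1912)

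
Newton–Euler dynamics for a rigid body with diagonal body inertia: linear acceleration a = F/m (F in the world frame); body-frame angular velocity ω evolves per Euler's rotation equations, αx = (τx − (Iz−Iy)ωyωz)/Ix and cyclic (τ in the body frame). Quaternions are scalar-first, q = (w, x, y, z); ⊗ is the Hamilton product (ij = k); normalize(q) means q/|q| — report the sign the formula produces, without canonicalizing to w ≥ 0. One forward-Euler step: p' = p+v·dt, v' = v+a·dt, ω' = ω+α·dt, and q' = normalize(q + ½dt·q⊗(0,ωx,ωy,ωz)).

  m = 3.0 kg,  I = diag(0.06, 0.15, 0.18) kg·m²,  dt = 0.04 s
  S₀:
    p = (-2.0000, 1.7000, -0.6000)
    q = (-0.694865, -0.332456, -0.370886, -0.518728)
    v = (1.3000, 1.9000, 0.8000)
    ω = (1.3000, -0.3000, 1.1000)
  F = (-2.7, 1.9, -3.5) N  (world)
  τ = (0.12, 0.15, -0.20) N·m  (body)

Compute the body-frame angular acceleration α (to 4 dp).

α = (2.1650, 2.1440, -0.9161)

precession coupling ω×(Iω) = (-0.0099, -0.1716, -0.0351)
angular accel α = (2.1650, 2.1440, -0.9161)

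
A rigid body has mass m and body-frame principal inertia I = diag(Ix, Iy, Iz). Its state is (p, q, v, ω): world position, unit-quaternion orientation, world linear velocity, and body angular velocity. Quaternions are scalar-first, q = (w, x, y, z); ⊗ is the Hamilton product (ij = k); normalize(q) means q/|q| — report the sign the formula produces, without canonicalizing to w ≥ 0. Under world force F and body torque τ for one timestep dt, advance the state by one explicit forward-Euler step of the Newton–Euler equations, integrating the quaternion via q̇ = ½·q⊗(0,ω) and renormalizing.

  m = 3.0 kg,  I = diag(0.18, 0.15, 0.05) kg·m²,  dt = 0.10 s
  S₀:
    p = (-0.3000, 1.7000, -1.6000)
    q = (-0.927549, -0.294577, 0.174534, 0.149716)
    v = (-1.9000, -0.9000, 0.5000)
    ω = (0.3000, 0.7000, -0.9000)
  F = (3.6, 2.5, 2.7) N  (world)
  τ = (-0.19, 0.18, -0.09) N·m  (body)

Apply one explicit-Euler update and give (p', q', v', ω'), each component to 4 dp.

ω×(Iω) gyroscopic = (0.0630, -0.0351, -0.0063)
angular accel α = (-1.4056, 1.4340, -1.6740)
ω + α·dt = (0.1594, 0.8434, -1.0674)
2q̇ = q⊗(0,ω) = (0.1009437, -0.5401465, -0.8694888, 0.5762300)
q + ½dt·q⊗(0,ω), renormalized = (-0.9209, -0.3210, 0.1308, 0.1782)
p + v·dt = (-0.4900, 1.6100, -1.5500)
v' = v + a·dt = (-1.7800, -0.8167, 0.5900)

p' = (-0.4900, 1.6100, -1.5500)
q' = (-0.9209, -0.3210, 0.1308, 0.1782)
v' = (-1.7800, -0.8167, 0.5900)
ω' = (0.1594, 0.8434, -1.0674)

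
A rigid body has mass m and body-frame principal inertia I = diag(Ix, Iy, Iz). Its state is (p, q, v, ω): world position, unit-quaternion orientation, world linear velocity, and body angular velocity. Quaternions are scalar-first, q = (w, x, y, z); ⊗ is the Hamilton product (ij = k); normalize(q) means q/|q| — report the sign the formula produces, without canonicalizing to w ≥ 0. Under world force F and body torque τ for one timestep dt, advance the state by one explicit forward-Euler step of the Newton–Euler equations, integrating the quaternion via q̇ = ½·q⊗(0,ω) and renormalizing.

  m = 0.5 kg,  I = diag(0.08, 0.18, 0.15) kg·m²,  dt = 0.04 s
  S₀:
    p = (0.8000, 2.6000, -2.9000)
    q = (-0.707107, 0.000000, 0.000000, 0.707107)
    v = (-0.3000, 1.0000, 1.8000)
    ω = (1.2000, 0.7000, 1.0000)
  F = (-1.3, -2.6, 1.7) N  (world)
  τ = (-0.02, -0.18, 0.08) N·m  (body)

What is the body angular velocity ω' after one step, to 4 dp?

gyro term ω×Iω = (-0.0210, -0.0840, 0.0840)
α = I⁻¹(τ − ω×Iω) = (0.0125, -0.5333, -0.0267)
ω + α·dt = (1.2005, 0.6787, 0.9989)

ω' = (1.2005, 0.6787, 0.9989)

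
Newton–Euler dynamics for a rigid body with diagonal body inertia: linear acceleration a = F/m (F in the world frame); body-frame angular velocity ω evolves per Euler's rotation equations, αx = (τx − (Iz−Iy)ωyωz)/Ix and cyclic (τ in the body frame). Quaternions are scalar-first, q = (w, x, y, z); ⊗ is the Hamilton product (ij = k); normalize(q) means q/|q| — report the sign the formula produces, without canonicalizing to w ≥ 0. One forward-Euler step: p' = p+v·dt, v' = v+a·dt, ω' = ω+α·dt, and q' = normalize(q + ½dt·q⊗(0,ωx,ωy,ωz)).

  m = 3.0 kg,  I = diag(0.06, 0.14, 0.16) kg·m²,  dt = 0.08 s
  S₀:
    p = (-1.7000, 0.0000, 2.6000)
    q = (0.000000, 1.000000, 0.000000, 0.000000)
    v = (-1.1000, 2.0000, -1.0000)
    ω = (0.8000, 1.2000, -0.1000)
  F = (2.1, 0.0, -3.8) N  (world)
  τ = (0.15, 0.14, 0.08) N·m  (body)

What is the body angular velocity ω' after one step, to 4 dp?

angular accel α = (2.5400, 0.9429, 0.0200)
new body rate ω' = (1.0032, 1.2754, -0.0984)

ω' = (1.0032, 1.2754, -0.0984)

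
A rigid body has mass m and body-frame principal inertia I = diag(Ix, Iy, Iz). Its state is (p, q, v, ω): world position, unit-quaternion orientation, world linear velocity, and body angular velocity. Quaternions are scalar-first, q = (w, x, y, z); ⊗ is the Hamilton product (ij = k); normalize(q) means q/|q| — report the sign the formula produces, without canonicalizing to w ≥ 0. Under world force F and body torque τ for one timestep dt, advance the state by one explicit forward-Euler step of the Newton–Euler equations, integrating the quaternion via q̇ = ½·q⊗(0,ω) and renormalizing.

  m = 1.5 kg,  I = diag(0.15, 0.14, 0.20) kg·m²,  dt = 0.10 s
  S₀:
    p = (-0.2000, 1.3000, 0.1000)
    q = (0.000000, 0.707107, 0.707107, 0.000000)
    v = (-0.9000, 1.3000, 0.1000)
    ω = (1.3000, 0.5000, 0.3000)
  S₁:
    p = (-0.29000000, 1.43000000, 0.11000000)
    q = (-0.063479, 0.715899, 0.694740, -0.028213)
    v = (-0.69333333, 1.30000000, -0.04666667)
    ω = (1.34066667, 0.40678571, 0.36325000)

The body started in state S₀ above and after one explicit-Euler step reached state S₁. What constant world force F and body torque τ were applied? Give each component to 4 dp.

Δv = v₁−v₀ = (0.20666667, 0.00000000, -0.14666667)
applied force F = (3.1000, 0.0000, -2.2000)
ω₁ − ω₀ = (0.04066667, -0.09321429, 0.06325000)
gyro term ω₀×Iω₀ = (0.0090, -0.0195, -0.0065)
applied torque τ = (0.0700, -0.1500, 0.1200)

F = (3.1000, 0.0000, -2.2000)
τ = (0.0700, -0.1500, 0.1200)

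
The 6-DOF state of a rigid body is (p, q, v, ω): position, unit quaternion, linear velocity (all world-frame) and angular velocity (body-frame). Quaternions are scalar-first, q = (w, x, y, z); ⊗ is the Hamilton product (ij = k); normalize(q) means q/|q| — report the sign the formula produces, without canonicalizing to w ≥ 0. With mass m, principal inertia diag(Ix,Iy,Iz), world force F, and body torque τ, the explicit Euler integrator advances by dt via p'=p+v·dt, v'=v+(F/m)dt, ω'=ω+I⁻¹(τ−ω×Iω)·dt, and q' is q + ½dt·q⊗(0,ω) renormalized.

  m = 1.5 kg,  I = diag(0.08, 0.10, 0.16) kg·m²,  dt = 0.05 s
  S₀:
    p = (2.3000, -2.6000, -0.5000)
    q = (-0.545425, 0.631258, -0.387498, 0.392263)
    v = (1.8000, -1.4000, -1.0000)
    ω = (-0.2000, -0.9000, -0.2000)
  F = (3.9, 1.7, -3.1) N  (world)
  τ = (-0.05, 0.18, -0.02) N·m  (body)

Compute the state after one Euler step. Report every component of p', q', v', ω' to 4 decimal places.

p' = (2.3900, -2.6700, -0.5500)
q' = (-0.5489, 0.6446, -0.3739, 0.3787)
v' = (1.9300, -1.3433, -1.1033)
ω' = (-0.2380, -0.8084, -0.2074)

α = I⁻¹(τ − ω×Iω) = (-0.7600, 1.8320, -0.1475)
ω' = ω + α·dt = (-0.2380, -0.8084, -0.2074)
q⊗(0,ω) = (-0.1440440, 0.5396213, 0.5386815, -0.5365468)
q + ½dt·q⊗(0,ω), renormalized = (-0.5489, 0.6446, -0.3739, 0.3787)
new position p' = (2.3900, -2.6700, -0.5500)
new velocity v' = (1.9300, -1.3433, -1.1033)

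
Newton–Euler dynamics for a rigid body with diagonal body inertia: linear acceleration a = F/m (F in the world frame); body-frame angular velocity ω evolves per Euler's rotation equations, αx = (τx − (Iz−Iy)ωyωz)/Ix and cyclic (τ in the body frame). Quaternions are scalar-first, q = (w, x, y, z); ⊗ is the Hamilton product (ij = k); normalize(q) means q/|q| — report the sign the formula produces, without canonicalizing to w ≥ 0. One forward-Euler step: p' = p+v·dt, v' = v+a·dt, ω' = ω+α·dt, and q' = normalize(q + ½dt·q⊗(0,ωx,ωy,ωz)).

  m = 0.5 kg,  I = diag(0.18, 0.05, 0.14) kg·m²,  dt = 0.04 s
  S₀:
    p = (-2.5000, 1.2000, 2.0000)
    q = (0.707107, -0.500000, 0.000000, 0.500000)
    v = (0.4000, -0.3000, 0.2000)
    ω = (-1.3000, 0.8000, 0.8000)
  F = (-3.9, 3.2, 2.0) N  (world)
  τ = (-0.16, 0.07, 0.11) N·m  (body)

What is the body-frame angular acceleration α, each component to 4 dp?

α = (-1.2089, 2.2320, -0.1800)

precession coupling ω×(Iω) = (0.0576, -0.0416, 0.1352)
(τ − ω×Iω)/I = (-1.2089, 2.2320, -0.1800)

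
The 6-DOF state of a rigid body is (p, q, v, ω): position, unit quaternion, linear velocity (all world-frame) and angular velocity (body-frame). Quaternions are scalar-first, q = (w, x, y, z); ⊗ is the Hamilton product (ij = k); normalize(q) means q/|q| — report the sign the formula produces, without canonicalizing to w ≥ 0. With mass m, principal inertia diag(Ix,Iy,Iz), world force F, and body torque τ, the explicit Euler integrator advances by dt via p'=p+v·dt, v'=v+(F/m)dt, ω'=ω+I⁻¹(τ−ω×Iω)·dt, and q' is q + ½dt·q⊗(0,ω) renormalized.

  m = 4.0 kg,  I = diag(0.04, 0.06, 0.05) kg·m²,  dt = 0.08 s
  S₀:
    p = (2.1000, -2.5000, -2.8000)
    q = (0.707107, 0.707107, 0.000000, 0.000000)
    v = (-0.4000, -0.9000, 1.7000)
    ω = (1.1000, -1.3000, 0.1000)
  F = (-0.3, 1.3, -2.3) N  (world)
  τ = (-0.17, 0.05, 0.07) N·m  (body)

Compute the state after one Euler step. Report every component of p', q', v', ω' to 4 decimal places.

a = (-0.0750, 0.3250, -0.5750)
new position p' = (2.0680, -2.5720, -2.6640)
new velocity v' = (-0.4060, -0.8740, 1.6540)
precession coupling ω×(Iω) = (0.0013, -0.0011, -0.0286)
angular accel α = (-4.2825, 0.8517, 1.9720)
ω + α·dt = (0.7574, -1.2319, 0.2578)
Hamilton product q⊗(0,ω) = (-0.7778177, 0.7778177, -0.9899498, -0.8485284)
updated quaternion q' = (0.6744, 0.7365, -0.0395, -0.0339)

p' = (2.0680, -2.5720, -2.6640)
q' = (0.6744, 0.7365, -0.0395, -0.0339)
v' = (-0.4060, -0.8740, 1.6540)
ω' = (0.7574, -1.2319, 0.2578)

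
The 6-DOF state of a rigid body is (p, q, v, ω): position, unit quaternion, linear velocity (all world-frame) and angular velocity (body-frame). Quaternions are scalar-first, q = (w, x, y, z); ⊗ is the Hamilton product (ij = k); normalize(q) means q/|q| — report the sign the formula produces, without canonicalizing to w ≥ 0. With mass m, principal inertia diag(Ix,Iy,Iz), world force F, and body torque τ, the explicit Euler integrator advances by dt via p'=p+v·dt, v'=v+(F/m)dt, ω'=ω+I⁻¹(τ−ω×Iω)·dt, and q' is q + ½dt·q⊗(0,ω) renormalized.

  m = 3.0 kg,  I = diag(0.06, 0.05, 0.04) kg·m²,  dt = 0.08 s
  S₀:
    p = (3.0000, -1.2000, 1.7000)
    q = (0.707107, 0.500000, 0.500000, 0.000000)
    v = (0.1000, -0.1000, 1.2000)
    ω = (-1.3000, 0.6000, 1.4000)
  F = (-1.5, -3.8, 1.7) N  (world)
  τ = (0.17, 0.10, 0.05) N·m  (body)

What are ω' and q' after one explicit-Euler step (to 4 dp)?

ω' = (-1.0621, 0.8182, 1.4844)
q' = (0.7188, 0.4897, 0.4874, 0.0774)

α = I⁻¹(τ − ω×Iω) = (2.9733, 2.7280, 1.0550)
ω' = ω + α·dt = (-1.0621, 0.8182, 1.4844)
Hamilton product q⊗(0,ω) = (0.3500000, -0.2192391, -0.2757358, 1.9399498)
updated quaternion q' = (0.7188, 0.4897, 0.4874, 0.0774)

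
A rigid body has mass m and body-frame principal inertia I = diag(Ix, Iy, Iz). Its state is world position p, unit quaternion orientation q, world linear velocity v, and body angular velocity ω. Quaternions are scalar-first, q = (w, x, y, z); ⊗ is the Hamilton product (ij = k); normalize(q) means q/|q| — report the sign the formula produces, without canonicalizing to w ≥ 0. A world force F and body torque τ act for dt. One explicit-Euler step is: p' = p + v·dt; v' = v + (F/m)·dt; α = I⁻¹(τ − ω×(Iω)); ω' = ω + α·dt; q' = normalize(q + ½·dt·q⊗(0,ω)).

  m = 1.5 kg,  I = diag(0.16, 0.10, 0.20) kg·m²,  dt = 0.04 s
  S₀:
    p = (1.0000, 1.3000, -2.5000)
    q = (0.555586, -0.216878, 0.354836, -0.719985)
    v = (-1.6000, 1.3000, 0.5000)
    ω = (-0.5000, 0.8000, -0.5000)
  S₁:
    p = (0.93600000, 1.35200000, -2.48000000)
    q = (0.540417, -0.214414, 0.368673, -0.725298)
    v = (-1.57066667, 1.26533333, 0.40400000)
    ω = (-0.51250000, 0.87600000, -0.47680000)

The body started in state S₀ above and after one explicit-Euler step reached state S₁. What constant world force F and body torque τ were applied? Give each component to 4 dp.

F = (1.1000, -1.3000, -3.6000)
τ = (-0.0900, 0.1800, 0.1400)

ω₁ − ω₀ = (-0.01250000, 0.07600000, 0.02320000)
ω₀×(Iω₀) = (-0.0400, -0.0100, 0.0240)
applied torque τ = (-0.0900, 0.1800, 0.1400)
v₁ − v₀ = (0.02933333, -0.03466667, -0.09600000)
F = m·Δv/dt = (1.1000, -1.3000, -3.6000)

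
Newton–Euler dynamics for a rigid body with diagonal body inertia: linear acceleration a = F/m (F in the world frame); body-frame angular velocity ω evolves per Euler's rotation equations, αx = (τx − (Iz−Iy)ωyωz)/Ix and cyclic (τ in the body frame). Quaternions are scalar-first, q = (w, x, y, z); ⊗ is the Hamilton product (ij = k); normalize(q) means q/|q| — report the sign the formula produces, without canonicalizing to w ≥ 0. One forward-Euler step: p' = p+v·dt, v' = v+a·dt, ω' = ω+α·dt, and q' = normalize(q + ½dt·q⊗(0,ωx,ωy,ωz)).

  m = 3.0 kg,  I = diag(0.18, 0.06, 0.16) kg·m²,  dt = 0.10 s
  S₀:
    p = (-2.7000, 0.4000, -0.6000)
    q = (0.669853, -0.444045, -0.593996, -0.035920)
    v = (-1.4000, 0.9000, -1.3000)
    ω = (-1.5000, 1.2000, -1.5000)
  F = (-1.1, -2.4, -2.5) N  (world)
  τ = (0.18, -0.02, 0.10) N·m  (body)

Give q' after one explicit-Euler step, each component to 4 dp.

q' = (0.6646, -0.4443, -0.5801, -0.1562)

Hamilton product q⊗(0,ω) = (-0.0071523, -0.0706815, 0.1916361, -2.4286275)
q + ½dt·q⊗(0,ω), renormalized = (0.6646, -0.4443, -0.5801, -0.1562)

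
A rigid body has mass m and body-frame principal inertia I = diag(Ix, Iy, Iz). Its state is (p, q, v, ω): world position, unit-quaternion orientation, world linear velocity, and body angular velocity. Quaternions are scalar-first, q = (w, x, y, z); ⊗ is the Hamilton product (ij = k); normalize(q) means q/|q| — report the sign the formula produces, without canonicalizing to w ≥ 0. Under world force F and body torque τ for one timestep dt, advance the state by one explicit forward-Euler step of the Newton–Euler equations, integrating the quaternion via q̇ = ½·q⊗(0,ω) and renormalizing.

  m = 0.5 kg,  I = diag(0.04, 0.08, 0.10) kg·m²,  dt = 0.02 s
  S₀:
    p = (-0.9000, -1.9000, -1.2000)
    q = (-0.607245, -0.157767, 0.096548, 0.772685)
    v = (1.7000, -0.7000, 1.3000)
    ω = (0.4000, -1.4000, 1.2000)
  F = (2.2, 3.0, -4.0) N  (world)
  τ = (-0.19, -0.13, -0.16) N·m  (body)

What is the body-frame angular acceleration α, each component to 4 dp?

gyro term ω×Iω = (-0.0336, -0.0288, -0.0224)
α = I⁻¹(τ − ω×Iω) = (-3.9100, -1.2650, -1.3760)

α = (-3.9100, -1.2650, -1.3760)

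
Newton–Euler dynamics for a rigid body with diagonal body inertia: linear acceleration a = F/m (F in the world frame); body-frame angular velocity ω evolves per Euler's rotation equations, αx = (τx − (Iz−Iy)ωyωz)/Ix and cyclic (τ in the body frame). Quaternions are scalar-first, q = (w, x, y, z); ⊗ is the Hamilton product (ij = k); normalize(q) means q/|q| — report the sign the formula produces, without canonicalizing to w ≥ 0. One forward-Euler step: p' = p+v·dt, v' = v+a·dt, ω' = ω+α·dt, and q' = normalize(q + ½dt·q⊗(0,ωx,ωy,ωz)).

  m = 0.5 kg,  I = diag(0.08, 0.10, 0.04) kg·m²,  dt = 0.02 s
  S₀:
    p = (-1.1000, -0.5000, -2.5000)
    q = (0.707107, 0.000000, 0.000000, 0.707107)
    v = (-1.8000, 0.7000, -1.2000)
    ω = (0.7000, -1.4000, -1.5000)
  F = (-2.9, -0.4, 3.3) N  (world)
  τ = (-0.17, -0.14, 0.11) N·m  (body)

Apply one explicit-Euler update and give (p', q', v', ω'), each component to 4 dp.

new position p' = (-1.1360, -0.4860, -2.5240)
v + (F/m)dt = (-1.9160, 0.6840, -1.0680)
gyro term ω×Iω = (-0.1260, -0.0420, -0.0196)
(τ − ω×Iω)/I = (-0.5500, -0.9800, 3.2400)
ω' = ω + α·dt = (0.6890, -1.4196, -1.4352)
q⊗(0,ω) = (1.0606605, 1.4849247, -0.4949749, -1.0606605)
q' = normalize(q + ½dt·q⊗(0,ω)) = (0.7175, 0.0148, -0.0049, 0.6963)

p' = (-1.1360, -0.4860, -2.5240)
q' = (0.7175, 0.0148, -0.0049, 0.6963)
v' = (-1.9160, 0.6840, -1.0680)
ω' = (0.6890, -1.4196, -1.4352)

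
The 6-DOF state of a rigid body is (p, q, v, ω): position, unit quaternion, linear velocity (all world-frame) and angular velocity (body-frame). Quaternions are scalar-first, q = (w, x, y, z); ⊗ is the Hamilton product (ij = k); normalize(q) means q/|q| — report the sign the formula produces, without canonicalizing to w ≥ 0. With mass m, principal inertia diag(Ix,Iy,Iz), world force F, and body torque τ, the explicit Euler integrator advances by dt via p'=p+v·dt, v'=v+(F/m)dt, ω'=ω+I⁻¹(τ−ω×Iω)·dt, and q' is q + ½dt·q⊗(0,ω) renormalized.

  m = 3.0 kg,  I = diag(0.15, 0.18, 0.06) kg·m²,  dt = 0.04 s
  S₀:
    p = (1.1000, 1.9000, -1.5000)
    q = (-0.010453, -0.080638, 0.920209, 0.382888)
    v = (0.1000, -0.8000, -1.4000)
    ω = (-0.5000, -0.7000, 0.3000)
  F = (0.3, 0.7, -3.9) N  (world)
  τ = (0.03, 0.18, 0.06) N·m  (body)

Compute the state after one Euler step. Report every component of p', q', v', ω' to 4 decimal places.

angular accel α = (0.0320, 1.0750, 0.8250)
ω + α·dt = (-0.4987, -0.6570, 0.3330)
Hamilton product q⊗(0,ω) = (0.4889609, 0.5493108, -0.1599355, 0.5134152)
q + ½dt·q⊗(0,ω), renormalized = (-0.0007, -0.0696, 0.9169, 0.3931)
new position p' = (1.1040, 1.8680, -1.5560)
v + (F/m)dt = (0.1040, -0.7907, -1.4520)

p' = (1.1040, 1.8680, -1.5560)
q' = (-0.0007, -0.0696, 0.9169, 0.3931)
v' = (0.1040, -0.7907, -1.4520)
ω' = (-0.4987, -0.6570, 0.3330)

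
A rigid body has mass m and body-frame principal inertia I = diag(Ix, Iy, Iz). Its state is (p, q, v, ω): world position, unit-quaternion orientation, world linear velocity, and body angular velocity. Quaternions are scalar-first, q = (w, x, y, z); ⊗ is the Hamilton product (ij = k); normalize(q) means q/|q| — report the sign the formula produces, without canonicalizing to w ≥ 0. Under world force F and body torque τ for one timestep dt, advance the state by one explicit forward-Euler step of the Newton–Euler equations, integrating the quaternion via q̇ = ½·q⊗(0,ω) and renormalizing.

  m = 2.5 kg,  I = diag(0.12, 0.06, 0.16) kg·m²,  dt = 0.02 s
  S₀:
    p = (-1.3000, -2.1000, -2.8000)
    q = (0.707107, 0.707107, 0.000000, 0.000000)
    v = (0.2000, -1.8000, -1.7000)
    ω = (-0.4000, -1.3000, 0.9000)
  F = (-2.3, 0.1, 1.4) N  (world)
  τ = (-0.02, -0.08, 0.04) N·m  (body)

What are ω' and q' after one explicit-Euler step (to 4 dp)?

ω' = (-0.3838, -1.3315, 0.9089)
q' = (0.7098, 0.7042, -0.0156, -0.0028)

α = I⁻¹(τ − ω×Iω) = (0.8083, -1.5733, 0.4450)
ω' = ω + α·dt = (-0.3838, -1.3315, 0.9089)
Hamilton product q⊗(0,ω) = (0.2828428, -0.2828428, -1.5556354, -0.2828428)
q' = normalize(q + ½dt·q⊗(0,ω)) = (0.7098, 0.7042, -0.0156, -0.0028)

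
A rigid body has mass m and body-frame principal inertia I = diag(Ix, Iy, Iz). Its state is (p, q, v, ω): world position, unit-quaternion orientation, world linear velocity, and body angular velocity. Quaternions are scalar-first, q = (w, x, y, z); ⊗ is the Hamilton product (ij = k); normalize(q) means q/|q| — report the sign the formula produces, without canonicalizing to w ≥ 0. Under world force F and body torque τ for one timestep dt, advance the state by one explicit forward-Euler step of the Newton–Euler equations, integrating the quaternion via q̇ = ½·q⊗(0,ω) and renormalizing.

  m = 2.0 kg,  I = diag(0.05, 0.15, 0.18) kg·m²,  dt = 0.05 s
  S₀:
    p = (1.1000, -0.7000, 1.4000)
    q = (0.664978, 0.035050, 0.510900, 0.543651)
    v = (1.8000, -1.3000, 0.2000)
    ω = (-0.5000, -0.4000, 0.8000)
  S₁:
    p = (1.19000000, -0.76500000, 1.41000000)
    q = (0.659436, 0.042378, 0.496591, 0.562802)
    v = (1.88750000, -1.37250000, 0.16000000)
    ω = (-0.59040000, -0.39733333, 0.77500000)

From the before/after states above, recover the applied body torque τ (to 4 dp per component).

Δω = ω₁−ω₀ = (-0.09040000, 0.00266667, -0.02500000)
precession coupling = (-0.0096, 0.0520, 0.0200)
τ = I·(Δω/dt) + ω₀×(Iω₀) = (-0.1000, 0.0600, -0.0700)

τ = (-0.1000, 0.0600, -0.0700)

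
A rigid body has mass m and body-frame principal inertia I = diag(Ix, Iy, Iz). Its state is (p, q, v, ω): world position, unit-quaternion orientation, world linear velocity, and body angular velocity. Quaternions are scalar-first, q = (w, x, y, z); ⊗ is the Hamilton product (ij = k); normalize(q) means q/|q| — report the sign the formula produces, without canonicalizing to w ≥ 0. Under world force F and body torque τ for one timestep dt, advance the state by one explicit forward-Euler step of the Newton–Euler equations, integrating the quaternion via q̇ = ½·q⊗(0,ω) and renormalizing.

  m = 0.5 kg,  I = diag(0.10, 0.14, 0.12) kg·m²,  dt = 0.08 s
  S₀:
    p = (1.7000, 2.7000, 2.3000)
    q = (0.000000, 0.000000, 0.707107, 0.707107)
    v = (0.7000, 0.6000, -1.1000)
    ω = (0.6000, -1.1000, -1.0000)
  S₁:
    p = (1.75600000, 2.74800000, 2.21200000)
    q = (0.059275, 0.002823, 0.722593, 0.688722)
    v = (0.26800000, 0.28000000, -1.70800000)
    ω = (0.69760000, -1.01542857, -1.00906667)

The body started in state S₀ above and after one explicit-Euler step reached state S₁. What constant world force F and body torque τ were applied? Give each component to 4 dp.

Δω = ω₁−ω₀ = (0.09760000, 0.08457143, -0.00906667)
gyro term ω₀×Iω₀ = (-0.0220, 0.0120, -0.0264)
I·α + gyro = (0.1000, 0.1600, -0.0400)
Δv = v₁−v₀ = (-0.43200000, -0.32000000, -0.60800000)
F = m·Δv/dt = (-2.7000, -2.0000, -3.8000)

F = (-2.7000, -2.0000, -3.8000)
τ = (0.1000, 0.1600, -0.0400)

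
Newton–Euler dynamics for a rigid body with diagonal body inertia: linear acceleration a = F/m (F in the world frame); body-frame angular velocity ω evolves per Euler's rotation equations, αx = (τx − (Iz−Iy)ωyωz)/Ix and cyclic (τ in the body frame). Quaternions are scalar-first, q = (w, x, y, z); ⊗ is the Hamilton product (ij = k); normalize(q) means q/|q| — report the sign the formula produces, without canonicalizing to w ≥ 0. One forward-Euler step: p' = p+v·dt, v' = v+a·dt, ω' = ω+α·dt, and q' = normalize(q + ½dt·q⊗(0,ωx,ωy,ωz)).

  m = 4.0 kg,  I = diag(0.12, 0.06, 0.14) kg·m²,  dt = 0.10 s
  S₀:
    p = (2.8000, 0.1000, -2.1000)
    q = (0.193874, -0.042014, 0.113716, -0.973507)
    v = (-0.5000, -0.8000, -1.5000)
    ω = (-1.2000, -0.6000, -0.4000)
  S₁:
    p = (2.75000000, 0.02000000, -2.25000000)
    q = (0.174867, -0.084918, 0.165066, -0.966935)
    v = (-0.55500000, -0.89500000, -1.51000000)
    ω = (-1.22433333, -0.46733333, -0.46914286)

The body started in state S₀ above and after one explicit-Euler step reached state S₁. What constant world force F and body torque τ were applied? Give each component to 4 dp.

F = (-2.2000, -3.8000, -0.4000)
τ = (-0.0100, 0.0700, -0.1400)

v₁ − v₀ = (-0.05500000, -0.09500000, -0.01000000)
F = m·Δv/dt = (-2.2000, -3.8000, -0.4000)
Δω = ω₁−ω₀ = (-0.02433333, 0.13266667, -0.06914286)
applied torque τ = (-0.0100, 0.0700, -0.1400)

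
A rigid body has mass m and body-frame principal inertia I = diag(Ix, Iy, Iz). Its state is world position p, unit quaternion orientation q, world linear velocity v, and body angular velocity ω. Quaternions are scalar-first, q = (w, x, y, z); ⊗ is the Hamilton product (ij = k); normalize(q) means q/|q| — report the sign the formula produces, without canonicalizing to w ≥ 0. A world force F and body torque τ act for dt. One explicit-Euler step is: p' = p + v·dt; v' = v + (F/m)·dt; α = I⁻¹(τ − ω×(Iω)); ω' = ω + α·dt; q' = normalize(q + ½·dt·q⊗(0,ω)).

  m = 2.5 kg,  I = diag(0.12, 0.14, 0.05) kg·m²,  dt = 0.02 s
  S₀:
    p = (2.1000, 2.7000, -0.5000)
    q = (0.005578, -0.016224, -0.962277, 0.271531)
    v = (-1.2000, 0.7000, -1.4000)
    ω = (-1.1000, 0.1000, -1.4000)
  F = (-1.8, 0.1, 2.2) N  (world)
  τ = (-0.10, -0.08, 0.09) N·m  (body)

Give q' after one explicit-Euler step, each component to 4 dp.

2q̇ = q⊗(0,ω) = (0.4585247, 1.3138989, -0.3208399, -1.0679363)
q + ½dt·q⊗(0,ω), renormalized = (0.0102, -0.0031, -0.9653, 0.2608)

q' = (0.0102, -0.0031, -0.9653, 0.2608)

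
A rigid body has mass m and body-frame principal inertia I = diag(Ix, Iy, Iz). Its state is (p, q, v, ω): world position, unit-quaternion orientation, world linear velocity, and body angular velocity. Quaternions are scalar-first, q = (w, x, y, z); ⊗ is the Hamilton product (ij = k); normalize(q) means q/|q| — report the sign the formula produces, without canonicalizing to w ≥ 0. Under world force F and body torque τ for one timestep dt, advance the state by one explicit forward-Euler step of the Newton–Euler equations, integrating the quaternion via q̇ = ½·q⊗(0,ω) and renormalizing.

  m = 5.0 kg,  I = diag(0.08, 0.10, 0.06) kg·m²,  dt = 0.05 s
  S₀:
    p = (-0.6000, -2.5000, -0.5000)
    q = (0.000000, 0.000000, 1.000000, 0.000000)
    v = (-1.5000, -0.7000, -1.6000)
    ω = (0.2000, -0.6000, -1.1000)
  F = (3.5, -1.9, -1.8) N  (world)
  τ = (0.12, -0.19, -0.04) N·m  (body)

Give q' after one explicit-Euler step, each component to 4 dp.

q⊗(0,ω) = (0.6000000, -1.1000000, 0.0000000, -0.2000000)
q + ½dt·q⊗(0,ω), renormalized = (0.0150, -0.0275, 0.9995, -0.0050)

q' = (0.0150, -0.0275, 0.9995, -0.0050)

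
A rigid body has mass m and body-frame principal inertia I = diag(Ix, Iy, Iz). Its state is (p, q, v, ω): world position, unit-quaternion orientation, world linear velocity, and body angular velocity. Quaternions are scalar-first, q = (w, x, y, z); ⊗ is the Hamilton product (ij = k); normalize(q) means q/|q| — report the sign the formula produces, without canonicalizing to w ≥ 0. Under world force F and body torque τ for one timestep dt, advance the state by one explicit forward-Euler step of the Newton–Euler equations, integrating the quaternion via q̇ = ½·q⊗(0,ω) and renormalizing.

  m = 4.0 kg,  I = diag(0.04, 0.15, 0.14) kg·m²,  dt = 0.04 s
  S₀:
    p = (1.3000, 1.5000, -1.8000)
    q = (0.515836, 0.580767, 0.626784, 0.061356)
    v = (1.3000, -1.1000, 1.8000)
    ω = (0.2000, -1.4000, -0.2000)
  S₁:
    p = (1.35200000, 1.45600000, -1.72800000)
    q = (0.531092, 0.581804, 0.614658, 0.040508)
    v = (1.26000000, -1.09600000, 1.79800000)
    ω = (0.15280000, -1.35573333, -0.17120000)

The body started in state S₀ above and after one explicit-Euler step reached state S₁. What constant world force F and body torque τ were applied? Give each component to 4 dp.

v₁ − v₀ = (-0.04000000, 0.00400000, -0.00200000)
F = m·Δv/dt = (-4.0000, 0.4000, -0.2000)
ω₁ − ω₀ = (-0.04720000, 0.04426667, 0.02880000)
gyro term ω₀×Iω₀ = (-0.0028, 0.0040, -0.0308)
τ = I·(Δω/dt) + ω₀×(Iω₀) = (-0.0500, 0.1700, 0.0700)

F = (-4.0000, 0.4000, -0.2000)
τ = (-0.0500, 0.1700, 0.0700)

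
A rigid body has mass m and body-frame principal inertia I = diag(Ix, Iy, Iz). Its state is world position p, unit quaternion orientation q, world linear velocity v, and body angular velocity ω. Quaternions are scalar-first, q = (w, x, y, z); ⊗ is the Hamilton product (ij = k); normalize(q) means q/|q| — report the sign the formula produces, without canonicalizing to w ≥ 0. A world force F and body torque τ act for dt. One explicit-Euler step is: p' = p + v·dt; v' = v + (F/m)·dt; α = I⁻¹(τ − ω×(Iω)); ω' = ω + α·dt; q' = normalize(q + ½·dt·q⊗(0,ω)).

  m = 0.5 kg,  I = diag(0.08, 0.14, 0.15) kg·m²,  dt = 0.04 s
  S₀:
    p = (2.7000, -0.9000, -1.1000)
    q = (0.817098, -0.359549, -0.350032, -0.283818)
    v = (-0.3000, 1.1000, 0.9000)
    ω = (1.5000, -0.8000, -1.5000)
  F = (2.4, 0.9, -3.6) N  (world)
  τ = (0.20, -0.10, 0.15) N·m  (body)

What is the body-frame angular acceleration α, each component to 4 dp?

ω×(Iω) gyroscopic = (0.0120, 0.1575, -0.0720)
angular accel α = (2.3500, -1.8393, 1.4800)

α = (2.3500, -1.8393, 1.4800)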